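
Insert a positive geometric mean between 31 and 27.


GM = √(31×27) = √837 = 28.931

GM = 28.931


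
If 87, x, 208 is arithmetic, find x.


AM = (87 + 208)/2 = 295/2 = 147.5

AM = 147.5


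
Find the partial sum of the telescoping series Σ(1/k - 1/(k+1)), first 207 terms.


Telescoping: adjacent terms cancel.
= 1/1 - 1/208
= 1 - 1/208 = 207/208

Sum = 207/208


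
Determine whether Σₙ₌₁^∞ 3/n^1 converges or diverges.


p-series test: Σ c/n^p converges if p > 1, diverges if p ≤ 1 (constant c > 0 doesn't affect convergence).
p = 1
1 ≤ 1 → DIVERGES

Diverges (p = 1 ≤ 1)


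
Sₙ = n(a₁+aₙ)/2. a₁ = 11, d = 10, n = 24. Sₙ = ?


aₙ = 11 + (24-1)×10 = 241
Sₙ = n(a₁+aₙ)/2 = 24×(11+241)/2
= 24×252/2 = 3024

S_24 = 3024


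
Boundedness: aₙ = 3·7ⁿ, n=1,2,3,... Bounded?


aₙ = 3·7ⁿ → as n→∞, aₙ→∞ (since base 7 > 1)
No finite upper bound exists
The sequence is UNBOUNDED

Unbounded (aₙ → ∞ as n → ∞)


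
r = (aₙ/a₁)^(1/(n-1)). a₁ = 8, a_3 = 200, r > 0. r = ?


r^(n-1) = aₙ/a₁
r^2 = 200/8 = 25
r = 25^(1/2)
= ±5; taking r > 0 gives r = 5

r = 5


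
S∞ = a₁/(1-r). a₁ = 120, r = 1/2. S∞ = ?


S∞ = a₁/(1-r) = 120/(1 - 1/2)
= 120/(1/2)
= 240

S∞ = 240


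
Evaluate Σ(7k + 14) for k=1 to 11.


Σ(7k+14) = 7·Σk + 14·n
= 7·66 + 14·11
= 462 + 154 = 616

Σ = 616


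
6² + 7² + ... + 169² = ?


Σₖ₌6^169 k² = Σₖ₌₁^169 k² − Σₖ₌₁^5 k²
= 169·170·339/6 − 5·6·11/6
= 1623245 − 55 = 1623190

Σk² = 1623190


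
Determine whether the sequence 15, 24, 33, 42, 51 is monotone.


Differences: 9, 9, 9, 9
All differences > 0 → strictly INCREASING

Monotonically increasing


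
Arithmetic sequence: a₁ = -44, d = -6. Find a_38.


aₙ = a₁ + (n-1)d
= -44 + (38-1)×-6
= -44 - 222
= -266

a_38 = -266


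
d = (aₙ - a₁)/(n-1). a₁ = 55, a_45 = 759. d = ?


d = (aₙ - a₁)/(n-1)
= (759 - 55)/(45-1)
= 704/44 = 16

d = 16


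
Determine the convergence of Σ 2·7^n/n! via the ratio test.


aₙ = 2·7^n/n!
a_{n+1}/aₙ = 7^(n+1)/(n+1)! × n!/7^n  (constant 2 cancels)
= 7/(n+1)
L = lim(n→∞) 7/(n+1) = 0
L < 1 → series CONVERGES

Converges (ratio test: L = 0 < 1)


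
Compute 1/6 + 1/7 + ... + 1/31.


Σₖ₌6^31 1/k = 1/6 + 1/7 + 1/8 + ... + 1/31
= 125913534410497/72201776446800
≈ 1.7439

Sum = 125913534410497/72201776446800 ≈ 1.7439


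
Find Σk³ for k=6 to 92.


Σₖ₌6^92 k³ = [92·93/2]² − [5·6/2]²
= 18301284 − 225 = 18301059

Σk³ = 18301059


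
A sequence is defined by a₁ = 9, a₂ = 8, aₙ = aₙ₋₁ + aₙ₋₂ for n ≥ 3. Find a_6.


Computing iteratively: 9, 8, 17, 25, 42, 67
a_6 = 67

a_6 = 67


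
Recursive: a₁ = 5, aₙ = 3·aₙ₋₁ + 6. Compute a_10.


Computing step by step:
a_1 = 5
a_2 = 21
a_3 = 69
a_4 = 213
a_5 = 645
a_6 = 1941
a_7 = 5829
a_8 = 17493
a_9 = 52485
a_10 = 157461


a_10 = 157461


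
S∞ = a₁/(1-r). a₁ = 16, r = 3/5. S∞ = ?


S∞ = a₁/(1-r) = 16/(1 - 3/5)
= 16/(2/5)
= 40

S∞ = 40


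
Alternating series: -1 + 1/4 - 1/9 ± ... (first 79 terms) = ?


S = -1 + 1/4 - 1/9 + 1/16 - 1/25 + 1/36 - 1/49 + 1/64 ± ...
= -0.8225
(Full series converges to -π²/12 ≈ -0.8225)

S_79 = -0.8225


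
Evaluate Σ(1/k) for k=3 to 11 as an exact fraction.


Σₖ₌3^11 1/k = 1/3 + 1/4 + 1/5 + 1/6 + 1/7 + 1/8 + 1/9 + 1/10 + 1/11
= 42131/27720
≈ 1.5199

Sum = 42131/27720 ≈ 1.5199


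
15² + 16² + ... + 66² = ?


Σₖ₌15^66 k² = Σₖ₌₁^66 k² − Σₖ₌₁^14 k²
= 66·67·133/6 − 14·15·29/6
= 98021 − 1015 = 97006

Σk² = 97006


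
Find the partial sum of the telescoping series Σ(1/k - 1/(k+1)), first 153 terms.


Telescoping: adjacent terms cancel.
= 1/1 - 1/154
= 1 - 1/154 = 153/154

Sum = 153/154


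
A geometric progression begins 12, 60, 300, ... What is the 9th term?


aₙ = a₁·r^(n-1)
= 12×5^8
= 12×390625
= 4687500

a_9 = 4687500


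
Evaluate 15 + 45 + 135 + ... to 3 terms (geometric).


Sₙ = 15×(3^3 - 1)/(3 - 1)
= 15×(27 - 1)/2
= 15×26/2
= 195

S_3 = 195


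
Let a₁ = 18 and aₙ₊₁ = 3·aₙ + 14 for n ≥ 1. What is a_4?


Computing step by step:
a_1 = 18
a_2 = 68
a_3 = 218
a_4 = 668


a_4 = 668


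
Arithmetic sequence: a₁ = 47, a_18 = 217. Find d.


d = (aₙ - a₁)/(n-1)
= (217 - 47)/(18-1)
= 170/17 = 10

d = 10


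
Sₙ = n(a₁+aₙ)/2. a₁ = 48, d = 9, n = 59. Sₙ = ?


aₙ = 48 + (59-1)×9 = 570
Sₙ = n(a₁+aₙ)/2 = 59×(48+570)/2
= 59×618/2 = 18231

S_59 = 18231


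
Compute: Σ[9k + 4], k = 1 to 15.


Σ(9k+4) = 9·Σk + 4·n
= 9·120 + 4·15
= 1080 + 60 = 1140

Σ = 1140


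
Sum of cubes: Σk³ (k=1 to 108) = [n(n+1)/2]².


n(n+1)/2 = 108×109/2 = 5886
Σk³ = 5886² = 34644996

Σk³ = 34644996


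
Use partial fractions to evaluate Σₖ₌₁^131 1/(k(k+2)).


1/(k(k+2)) = (1/2)·(1/k - 1/(k+2)) (partial fractions)
Telescoping: Σ = (1/2)·(1 + 1/2 - 1/132 - 1/133) = 26069/35112

Sum = 26069/35112


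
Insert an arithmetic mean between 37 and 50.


AM = (37 + 50)/2 = 87/2 = 43.5

AM = 43.5


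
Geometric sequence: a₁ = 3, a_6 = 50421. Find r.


r^(n-1) = aₙ/a₁
r^5 = 50421/3 = 16807
r = 16807^(1/5)
= 7

r = 7


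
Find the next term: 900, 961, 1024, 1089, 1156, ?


Pattern: perfect squares: n²
Terms: 900, 961, 1024, 1089, 1156
Next term = 1225

Next term = 1225


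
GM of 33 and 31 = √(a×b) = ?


GM = √(33×31) = √1023 = 31.9844

GM = 31.9844


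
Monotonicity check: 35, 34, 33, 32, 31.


Differences: -1, -1, -1, -1
All differences < 0 → strictly DECREASING

Monotonically decreasing


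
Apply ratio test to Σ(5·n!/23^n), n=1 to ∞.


aₙ = 5·n!/23^n
a_{n+1}/aₙ = (n+1)!/23^(n+1) × 23^n/n!  (constant 5 cancels)
= (n+1)/23
L = lim(n→∞) (n+1)/23 = ∞
L > 1 → series DIVERGES

Diverges (ratio test: L = ∞ > 1)


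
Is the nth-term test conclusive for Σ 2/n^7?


lim(n→∞) 2/n^7 = 0
lim aₙ = 0 → nth-term test is INCONCLUSIVE
(Need other tests; this is actually a convergent p-series with p=7 > 1)

Inconclusive (lim aₙ = 0; need another test)


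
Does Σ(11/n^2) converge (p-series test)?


p-series test: Σ c/n^p converges if p > 1, diverges if p ≤ 1 (constant c > 0 doesn't affect convergence).
p = 2
2 > 1 → CONVERGES

Converges (p = 2 > 1)


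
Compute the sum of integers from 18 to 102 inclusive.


Σₖ₌18^102 k = Σₖ₌₁^102 k − Σₖ₌₁^17 k
= 102·103/2 − 17·18/2
= 5253 − 153 = 5100

Σk = 5100


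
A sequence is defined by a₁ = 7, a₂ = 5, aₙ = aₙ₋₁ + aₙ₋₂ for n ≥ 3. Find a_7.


Computing iteratively: 7, 5, 12, 17, 29, 46, 75
a_7 = 75

a_7 = 75


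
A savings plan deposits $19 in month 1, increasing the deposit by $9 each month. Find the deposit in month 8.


aₙ = a₁ + (n-1)d
= 19 + (8-1)×9
= 19 + 63
= 82

a_8 = 82


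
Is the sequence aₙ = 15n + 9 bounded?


aₙ = 15n + 9 → as n→∞, aₙ→∞
No finite upper bound exists
The sequence is UNBOUNDED

Unbounded (aₙ → ∞ as n → ∞)


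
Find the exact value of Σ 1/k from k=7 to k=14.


Σₖ₌7^14 1/k = 1/7 + 1/8 + 1/9 + 1/10 + 1/11 + 1/12 + 1/13 + 1/14
= 288851/360360
≈ 0.8016

Sum = 288851/360360 ≈ 0.8016


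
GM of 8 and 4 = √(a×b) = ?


GM = √(8×4) = √32 = 5.6569

GM = 5.6569


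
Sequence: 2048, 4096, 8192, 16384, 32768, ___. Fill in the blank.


Pattern: powers of 2: 2ⁿ
Terms: 2048, 4096, 8192, 16384, 32768
Next term = 65536

Next term = 65536


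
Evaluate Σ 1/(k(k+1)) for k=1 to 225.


1/(k(k+1)) = 1/k - 1/(k+1) (partial fractions)
Telescoping: Σ = 1 - 1/226 = 225/226

Sum = 225/226


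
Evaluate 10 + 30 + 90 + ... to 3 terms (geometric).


Sₙ = 10×(3^3 - 1)/(3 - 1)
= 10×(27 - 1)/2
= 10×26/2
= 130

S_3 = 130


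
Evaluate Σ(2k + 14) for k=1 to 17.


Σ(2k+14) = 2·Σk + 14·n
= 2·153 + 14·17
= 306 + 238 = 544

Σ = 544


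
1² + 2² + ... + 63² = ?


n = 63
n(n+1)(2n+1)/6 = 63×64×127/6
= 512064/6 = 85344

Σk² = 85344


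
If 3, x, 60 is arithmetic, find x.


AM = (3 + 60)/2 = 63/2 = 31.5

AM = 31.5


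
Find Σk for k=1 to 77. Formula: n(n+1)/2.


n(n+1)/2 = 77×78/2 = 6006/2 = 3003

Σk = 3003


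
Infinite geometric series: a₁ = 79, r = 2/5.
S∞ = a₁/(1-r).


S∞ = a₁/(1-r) = 79/(1 - 2/5)
= 79/(3/5)
= 395/3

S∞ = 395/3


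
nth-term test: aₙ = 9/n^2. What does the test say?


lim(n→∞) 9/n^2 = 0
lim aₙ = 0 → nth-term test is INCONCLUSIVE
(Need other tests; this is actually a convergent p-series with p=2 > 1)

Inconclusive (lim aₙ = 0; need another test)


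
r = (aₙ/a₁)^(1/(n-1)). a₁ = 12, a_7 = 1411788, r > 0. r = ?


r^(n-1) = aₙ/a₁
r^6 = 1411788/12 = 117649
r = 117649^(1/6)
= ±7; taking r > 0 gives r = 7

r = 7


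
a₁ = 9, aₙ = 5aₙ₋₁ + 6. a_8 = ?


Computing step by step:
a_1 = 9
a_2 = 51
a_3 = 261
a_4 = 1311
a_5 = 6561
a_6 = 32811
a_7 = 164061
a_8 = 820311


a_8 = 820311


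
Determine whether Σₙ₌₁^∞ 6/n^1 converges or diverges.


p-series test: Σ c/n^p converges if p > 1, diverges if p ≤ 1 (constant c > 0 doesn't affect convergence).
p = 1
1 ≤ 1 → DIVERGES

Diverges (p = 1 ≤ 1)


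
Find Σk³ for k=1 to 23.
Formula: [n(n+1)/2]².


n(n+1)/2 = 23×24/2 = 276
Σk³ = 276² = 76176

Σk³ = 76176


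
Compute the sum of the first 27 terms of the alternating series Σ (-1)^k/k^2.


S = -1 + 1/4 - 1/9 + 1/16 - 1/25 + 1/36 - 1/49 + 1/64 ± ...
= -0.8231
(Full series converges to -π²/12 ≈ -0.8225)

S_27 = -0.8231


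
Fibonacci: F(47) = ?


Fibonacci sequence: 1, 1, 2, 3, 5, 8, 13, 21, 34, 55, 89, ...
F(47) = 2971215073

F(47) = 2971215073


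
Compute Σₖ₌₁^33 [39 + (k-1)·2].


aₙ = 39 + (33-1)×2 = 103
Sₙ = n(a₁+aₙ)/2 = 33×(39+103)/2
= 33×142/2 = 2343

S_33 = 2343


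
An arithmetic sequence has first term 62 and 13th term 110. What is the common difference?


d = (aₙ - a₁)/(n-1)
= (110 - 62)/(13-1)
= 48/12 = 4

d = 4


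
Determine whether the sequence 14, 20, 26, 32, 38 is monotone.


Differences: 6, 6, 6, 6
All differences > 0 → strictly INCREASING

Monotonically increasing


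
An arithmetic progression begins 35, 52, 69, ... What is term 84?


aₙ = a₁ + (n-1)d
= 35 + (84-1)×17
= 35 + 1411
= 1446

a_84 = 1446


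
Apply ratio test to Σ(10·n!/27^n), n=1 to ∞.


aₙ = 10·n!/27^n
a_{n+1}/aₙ = (n+1)!/27^(n+1) × 27^n/n!  (constant 10 cancels)
= (n+1)/27
L = lim(n→∞) (n+1)/27 = ∞
L > 1 → series DIVERGES

Diverges (ratio test: L = ∞ > 1)


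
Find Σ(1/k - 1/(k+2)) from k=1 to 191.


Telescoping with gap 2: two head and two tail terms survive.
= (1 + 1/2) - (1/192 + 1/193)
= 3/2 - 1/192 - 1/193 = 55199/37056

Sum = 55199/37056


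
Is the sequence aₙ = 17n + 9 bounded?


aₙ = 17n + 9 → as n→∞, aₙ→∞
No finite upper bound exists
The sequence is UNBOUNDED

Unbounded (aₙ → ∞ as n → ∞)


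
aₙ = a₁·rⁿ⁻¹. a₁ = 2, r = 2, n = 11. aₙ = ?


aₙ = a₁·r^(n-1)
= 2×2^10
= 2×1024
= 2048

a_11 = 2048


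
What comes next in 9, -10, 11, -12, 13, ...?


Pattern: alternating sign, magnitude arithmetic (d=1)
Terms: 9, -10, 11, -12, 13
Next term = -14

Next term = -14


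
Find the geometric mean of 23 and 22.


GM = √(23×22) = √506 = 22.4944

GM = 22.4944


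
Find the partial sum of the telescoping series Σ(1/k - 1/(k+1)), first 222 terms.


Telescoping: adjacent terms cancel.
= 1/1 - 1/223
= 1 - 1/223 = 222/223

Sum = 222/223


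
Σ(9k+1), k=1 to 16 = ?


Σ(9k+1) = 9·Σk + 1·n
= 9·136 + 1·16
= 1224 + 16 = 1240

Σ = 1240


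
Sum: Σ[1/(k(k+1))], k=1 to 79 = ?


1/(k(k+1)) = 1/k - 1/(k+1) (partial fractions)
Telescoping: Σ = 1 - 1/80 = 79/80

Sum = 79/80


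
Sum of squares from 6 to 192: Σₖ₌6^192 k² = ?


Σₖ₌6^192 k² = Σₖ₌₁^192 k² − Σₖ₌₁^5 k²
= 192·193·385/6 − 5·6·11/6
= 2377760 − 55 = 2377705

Σk² = 2377705


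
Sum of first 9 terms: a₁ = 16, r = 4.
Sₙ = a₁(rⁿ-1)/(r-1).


Sₙ = 16×(4^9 - 1)/(4 - 1)
= 16×(262144 - 1)/3
= 16×262143/3
= 1398096

S_9 = 1398096


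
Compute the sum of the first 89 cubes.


n(n+1)/2 = 89×90/2 = 4005
Σk³ = 4005² = 16040025

Σk³ = 16040025


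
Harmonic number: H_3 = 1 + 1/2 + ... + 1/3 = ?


H_3 = 1/1 + 1/2 + 1/3
= 11/6
≈ 1.8333

H_3 = 11/6 ≈ 1.8333


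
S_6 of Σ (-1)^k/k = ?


S = -1 + 1/2 - 1/3 + 1/4 - 1/5 + 1/6
= -0.6167
(Full series converges to -ln(2) ≈ -0.6931)

S_6 = -0.6167


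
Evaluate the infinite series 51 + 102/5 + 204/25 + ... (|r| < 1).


S∞ = a₁/(1-r) = 51/(1 - 2/5)
= 51/(3/5)
= 85

S∞ = 85


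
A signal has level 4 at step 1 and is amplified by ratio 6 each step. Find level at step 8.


aₙ = a₁·r^(n-1)
= 4×6^7
= 4×279936
= 1119744

a_8 = 1119744


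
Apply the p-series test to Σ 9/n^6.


p-series test: Σ c/n^p converges if p > 1, diverges if p ≤ 1 (constant c > 0 doesn't affect convergence).
p = 6
6 > 1 → CONVERGES

Converges (p = 6 > 1)


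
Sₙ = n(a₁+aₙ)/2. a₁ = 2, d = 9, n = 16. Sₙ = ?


aₙ = 2 + (16-1)×9 = 137
Sₙ = n(a₁+aₙ)/2 = 16×(2+137)/2
= 16×139/2 = 1112

S_16 = 1112


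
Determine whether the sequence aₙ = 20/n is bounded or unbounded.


a₁ = 20, a₂ = 20/2, a₃ = 20/3, ...
0 < aₙ ≤ 20 for all n ≥ 1
Lower bound: 0, Upper bound: 20
The sequence IS bounded

Bounded (0 < aₙ ≤ 20)


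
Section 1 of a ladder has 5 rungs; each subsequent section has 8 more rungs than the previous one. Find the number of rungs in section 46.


aₙ = a₁ + (n-1)d
= 5 + (46-1)×8
= 5 + 360
= 365

a_46 = 365


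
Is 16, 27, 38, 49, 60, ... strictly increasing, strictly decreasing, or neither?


Differences: 11, 11, 11, 11
All differences > 0 → strictly INCREASING

Monotonically increasing


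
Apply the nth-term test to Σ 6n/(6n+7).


lim(n→∞) 6n/(6n+7) = 6/6 = 1  (divide numerator and denominator by n)
lim aₙ = 1 ≠ 0 → series DIVERGES

Diverges (lim aₙ = 1 ≠ 0)


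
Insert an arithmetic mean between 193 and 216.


AM = (193 + 216)/2 = 409/2 = 204.5

AM = 204.5


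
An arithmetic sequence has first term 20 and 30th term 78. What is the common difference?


d = (aₙ - a₁)/(n-1)
= (78 - 20)/(30-1)
= 58/29 = 2

d = 2


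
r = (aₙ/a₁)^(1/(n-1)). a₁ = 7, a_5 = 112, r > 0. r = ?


r^(n-1) = aₙ/a₁
r^4 = 112/7 = 16
r = 16^(1/4)
= ±2; taking r > 0 gives r = 2

r = 2


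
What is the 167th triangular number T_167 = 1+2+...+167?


n(n+1)/2 = 167×168/2 = 28056/2 = 14028

Σk = 14028


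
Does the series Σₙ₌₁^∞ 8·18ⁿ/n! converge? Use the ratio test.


aₙ = 8·18^n/n!
a_{n+1}/aₙ = 18^(n+1)/(n+1)! × n!/18^n  (constant 8 cancels)
= 18/(n+1)
L = lim(n→∞) 18/(n+1) = 0
L < 1 → series CONVERGES

Converges (ratio test: L = 0 < 1)


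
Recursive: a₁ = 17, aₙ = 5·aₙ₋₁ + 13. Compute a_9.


Computing step by step:
a_1 = 17
a_2 = 98
a_3 = 503
a_4 = 2528
a_5 = 12653
a_6 = 63278
a_7 = 316403
a_8 = 1582028
a_9 = 7910153


a_9 = 7910153


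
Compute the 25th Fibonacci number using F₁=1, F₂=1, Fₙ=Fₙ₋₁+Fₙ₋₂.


Fibonacci sequence: 1, 1, 2, 3, 5, 8, 13, 21, 34, 55, 89, ...
F(25) = 75025

F(25) = 75025


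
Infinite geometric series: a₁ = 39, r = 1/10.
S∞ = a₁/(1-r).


S∞ = a₁/(1-r) = 39/(1 - 1/10)
= 39/(9/10)
= 130/3

S∞ = 130/3


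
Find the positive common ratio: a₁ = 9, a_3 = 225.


r^(n-1) = aₙ/a₁
r^2 = 225/9 = 25
r = 25^(1/2)
= ±5; taking r > 0 gives r = 5

r = 5


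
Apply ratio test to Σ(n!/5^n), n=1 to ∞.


aₙ = n!/5^n
a_{n+1}/aₙ = (n+1)!/5^(n+1) × 5^n/n!
= (n+1)/5
L = lim(n→∞) (n+1)/5 = ∞
L > 1 → series DIVERGES

Diverges (ratio test: L = ∞ > 1)


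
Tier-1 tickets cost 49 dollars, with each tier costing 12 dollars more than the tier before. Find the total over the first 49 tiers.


aₙ = 49 + (49-1)×12 = 625
Sₙ = n(a₁+aₙ)/2 = 49×(49+625)/2
= 49×674/2 = 16513

S_49 = 16513


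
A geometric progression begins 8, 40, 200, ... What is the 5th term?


aₙ = a₁·r^(n-1)
= 8×5^4
= 8×625
= 5000

a_5 = 5000


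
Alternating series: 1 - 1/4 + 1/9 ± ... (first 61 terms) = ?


S = 1 - 1/4 + 1/9 - 1/16 + 1/25 - 1/36 + 1/49 - 1/64 ± ...
= 0.8226
(Full series converges to +π²/12 ≈ +0.8225)

S_61 = 0.8226


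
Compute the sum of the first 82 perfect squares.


n = 82
n(n+1)(2n+1)/6 = 82×83×165/6
= 1122990/6 = 187165

Σk² = 187165


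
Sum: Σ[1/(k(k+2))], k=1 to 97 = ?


1/(k(k+2)) = (1/2)·(1/k - 1/(k+2)) (partial fractions)
Telescoping: Σ = (1/2)·(1 + 1/2 - 1/98 - 1/99) = 3589/4851

Sum = 3589/4851


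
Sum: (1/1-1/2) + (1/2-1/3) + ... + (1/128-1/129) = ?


Telescoping: adjacent terms cancel.
= 1/1 - 1/129
= 1 - 1/129 = 128/129

Sum = 128/129


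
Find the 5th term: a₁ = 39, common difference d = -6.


aₙ = a₁ + (n-1)d
= 39 + (5-1)×-6
= 39 - 24
= 15

a_5 = 15


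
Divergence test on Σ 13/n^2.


lim(n→∞) 13/n^2 = 0
lim aₙ = 0 → nth-term test is INCONCLUSIVE
(Need other tests; this is actually a convergent p-series with p=2 > 1)

Inconclusive (lim aₙ = 0; need another test)


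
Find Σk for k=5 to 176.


Σₖ₌5^176 k = Σₖ₌₁^176 k − Σₖ₌₁^4 k
= 176·177/2 − 4·5/2
= 15576 − 10 = 15566

Σk = 15566


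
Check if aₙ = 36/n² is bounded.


a₁ = 36, a₂ = 36/4, a₃ = 36/9, ...
0 < aₙ ≤ 36 for all n ≥ 1
The sequence IS bounded

Bounded (0 < aₙ ≤ 36)


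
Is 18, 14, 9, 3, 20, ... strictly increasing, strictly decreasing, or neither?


Differences: -4, -5, -6, 17
Difference at position 4 is +17 (> 0) but position 1 is -4 (< 0) — sequence both rises and falls
→ NOT monotonic

Not monotonic


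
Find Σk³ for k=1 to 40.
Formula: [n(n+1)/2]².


n(n+1)/2 = 40×41/2 = 820
Σk³ = 820² = 672400

Σk³ = 672400


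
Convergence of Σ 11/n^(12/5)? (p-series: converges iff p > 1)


p-series test: Σ c/n^p converges if p > 1, diverges if p ≤ 1 (constant c > 0 doesn't affect convergence).
p = 12/5
12/5 > 1 → CONVERGES

Converges (p = 12/5 > 1)


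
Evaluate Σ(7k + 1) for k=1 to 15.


Σ(7k+1) = 7·Σk + 1·n
= 7·120 + 1·15
= 840 + 15 = 855

Σ = 855


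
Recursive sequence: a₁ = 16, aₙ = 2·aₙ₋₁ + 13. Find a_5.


Computing step by step:
a_1 = 16
a_2 = 45
a_3 = 103
a_4 = 219
a_5 = 451


a_5 = 451


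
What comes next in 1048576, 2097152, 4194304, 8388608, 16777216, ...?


Pattern: powers of 2: 2ⁿ
Terms: 1048576, 2097152, 4194304, 8388608, 16777216
Next term = 33554432

Next term = 33554432


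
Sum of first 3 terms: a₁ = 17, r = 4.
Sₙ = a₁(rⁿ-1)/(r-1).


Sₙ = 17×(4^3 - 1)/(4 - 1)
= 17×(64 - 1)/3
= 17×63/3
= 357

S_3 = 357


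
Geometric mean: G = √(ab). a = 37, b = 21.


GM = √(37×21) = √777 = 27.8747

GM = 27.8747


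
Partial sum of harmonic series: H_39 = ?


H_39 = 1/1 + 1/2 + 1/3 + ... + 1/39
= 2066035355155033/485721041551200
≈ 4.2535

H_39 = 2066035355155033/485721041551200 ≈ 4.2535


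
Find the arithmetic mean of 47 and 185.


AM = (47 + 185)/2 = 232/2 = 116

AM = 116


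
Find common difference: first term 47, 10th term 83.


d = (aₙ - a₁)/(n-1)
= (83 - 47)/(10-1)
= 36/9 = 4

d = 4


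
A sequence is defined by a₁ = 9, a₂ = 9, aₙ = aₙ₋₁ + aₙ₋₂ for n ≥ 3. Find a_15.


Computing iteratively: 9, 9, 18, 27, 45, 72, 117, 189, 306, 495, 801, 1296, ...
a_15 = 5490

a_15 = 5490


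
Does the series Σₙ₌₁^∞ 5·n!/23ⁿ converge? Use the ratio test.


aₙ = 5·n!/23^n
a_{n+1}/aₙ = (n+1)!/23^(n+1) × 23^n/n!  (constant 5 cancels)
= (n+1)/23
L = lim(n→∞) (n+1)/23 = ∞
L > 1 → series DIVERGES

Diverges (ratio test: L = ∞ > 1)


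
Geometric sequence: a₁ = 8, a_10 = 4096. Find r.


r^(n-1) = aₙ/a₁
r^9 = 4096/8 = 512
r = 512^(1/9)
= 2

r = 2


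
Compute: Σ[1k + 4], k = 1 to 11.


Σ(1k+4) = 1·Σk + 4·n
= 1·66 + 4·11
= 66 + 44 = 110

Σ = 110


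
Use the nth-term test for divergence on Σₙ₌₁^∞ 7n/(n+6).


lim(n→∞) 7n/(n+6) = 7/1 = 7  (divide numerator and denominator by n)
lim aₙ = 7 ≠ 0 → series DIVERGES

Diverges (lim aₙ = 7 ≠ 0)


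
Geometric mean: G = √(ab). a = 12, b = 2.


GM = √(12×2) = √24 = 4.899

GM = 4.899


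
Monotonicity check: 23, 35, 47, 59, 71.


Differences: 12, 12, 12, 12
All differences > 0 → strictly INCREASING

Monotonically increasing


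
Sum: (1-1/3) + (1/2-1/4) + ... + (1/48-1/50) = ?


Telescoping with gap 2: two head and two tail terms survive.
= (1 + 1/2) - (1/49 + 1/50)
= 3/2 - 1/49 - 1/50 = 1788/1225

Sum = 1788/1225


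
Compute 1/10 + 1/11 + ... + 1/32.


Σₖ₌10^32 1/k = 1/10 + 1/11 + 1/12 + ... + 1/32
= 177548058726419/144403552893600
≈ 1.2295

Sum = 177548058726419/144403552893600 ≈ 1.2295


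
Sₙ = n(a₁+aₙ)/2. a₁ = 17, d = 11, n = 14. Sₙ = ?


aₙ = 17 + (14-1)×11 = 160
Sₙ = n(a₁+aₙ)/2 = 14×(17+160)/2
= 14×177/2 = 1239

S_14 = 1239


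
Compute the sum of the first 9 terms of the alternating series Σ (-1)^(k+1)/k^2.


S = 1 - 1/4 + 1/9 - 1/16 + 1/25 - 1/36 + 1/49 - 1/64 ± ...
= 0.828
(Full series converges to +π²/12 ≈ +0.8225)

S_9 = 0.828


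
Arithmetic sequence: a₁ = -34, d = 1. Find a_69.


aₙ = a₁ + (n-1)d
= -34 + (69-1)×1
= -34 + 68
= 34

a_69 = 34


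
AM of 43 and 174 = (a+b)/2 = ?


AM = (43 + 174)/2 = 217/2 = 108.5

AM = 108.5


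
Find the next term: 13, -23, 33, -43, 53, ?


Pattern: alternating sign, magnitude arithmetic (d=10)
Terms: 13, -23, 33, -43, 53
Next term = -63

Next term = -63


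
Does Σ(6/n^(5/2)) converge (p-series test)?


p-series test: Σ c/n^p converges if p > 1, diverges if p ≤ 1 (constant c > 0 doesn't affect convergence).
p = 5/2
5/2 > 1 → CONVERGES

Converges (p = 5/2 > 1)


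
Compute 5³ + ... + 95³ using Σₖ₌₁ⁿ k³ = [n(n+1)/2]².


Σₖ₌5^95 k³ = [95·96/2]² − [4·5/2]²
= 20793600 − 100 = 20793500

Σk³ = 20793500


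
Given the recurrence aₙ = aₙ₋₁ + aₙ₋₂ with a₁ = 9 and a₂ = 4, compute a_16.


Computing iteratively: 9, 4, 13, 17, 30, 47, 77, 124, 201, 325, 526, 851, ...
a_16 = 5833

a_16 = 5833


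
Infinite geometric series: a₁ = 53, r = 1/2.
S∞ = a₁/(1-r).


S∞ = a₁/(1-r) = 53/(1 - 1/2)
= 53/(1/2)
= 106

S∞ = 106


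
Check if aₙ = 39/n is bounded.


a₁ = 39, a₂ = 39/2, a₃ = 39/3, ...
0 < aₙ ≤ 39 for all n ≥ 1
Lower bound: 0, Upper bound: 39
The sequence IS bounded

Bounded (0 < aₙ ≤ 39)


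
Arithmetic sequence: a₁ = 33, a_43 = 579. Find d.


d = (aₙ - a₁)/(n-1)
= (579 - 33)/(43-1)
= 546/42 = 13

d = 13


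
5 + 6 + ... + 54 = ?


Σₖ₌5^54 k = Σₖ₌₁^54 k − Σₖ₌₁^4 k
= 54·55/2 − 4·5/2
= 1485 − 10 = 1475

Σk = 1475


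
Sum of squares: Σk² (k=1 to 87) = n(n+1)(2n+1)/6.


n = 87
n(n+1)(2n+1)/6 = 87×88×175/6
= 1339800/6 = 223300

Σk² = 223300


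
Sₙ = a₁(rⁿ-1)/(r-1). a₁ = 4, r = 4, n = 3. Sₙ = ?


Sₙ = 4×(4^3 - 1)/(4 - 1)
= 4×(64 - 1)/3
= 4×63/3
= 84

S_3 = 84


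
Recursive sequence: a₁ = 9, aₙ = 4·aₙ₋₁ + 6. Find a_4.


Computing step by step:
a_1 = 9
a_2 = 42
a_3 = 174
a_4 = 702


a_4 = 702


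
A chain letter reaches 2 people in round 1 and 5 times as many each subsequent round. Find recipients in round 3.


aₙ = a₁·r^(n-1)
= 2×5^2
= 2×25
= 50

a_3 = 50


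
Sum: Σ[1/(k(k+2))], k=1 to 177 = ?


1/(k(k+2)) = (1/2)·(1/k - 1/(k+2)) (partial fractions)
Telescoping: Σ = (1/2)·(1 + 1/2 - 1/178 - 1/179) = 11859/15931

Sum = 11859/15931


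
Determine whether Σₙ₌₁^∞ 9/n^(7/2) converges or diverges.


p-series test: Σ c/n^p converges if p > 1, diverges if p ≤ 1 (constant c > 0 doesn't affect convergence).
p = 7/2
7/2 > 1 → CONVERGES

Converges (p = 7/2 > 1)


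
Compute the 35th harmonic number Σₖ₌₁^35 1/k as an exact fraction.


H_35 = 1/1 + 1/2 + 1/3 + ... + 1/35
= 54437269998109/13127595717600
≈ 4.1468

H_35 = 54437269998109/13127595717600 ≈ 4.1468


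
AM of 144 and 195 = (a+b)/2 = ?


AM = (144 + 195)/2 = 339/2 = 169.5

AM = 169.5


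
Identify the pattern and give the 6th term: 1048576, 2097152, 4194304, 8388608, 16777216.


Pattern: powers of 2: 2ⁿ
Terms: 1048576, 2097152, 4194304, 8388608, 16777216
Next term = 33554432

Next term = 33554432


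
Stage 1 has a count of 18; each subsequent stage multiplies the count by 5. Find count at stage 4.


aₙ = a₁·r^(n-1)
= 18×5^3
= 18×125
= 2250

a_4 = 2250


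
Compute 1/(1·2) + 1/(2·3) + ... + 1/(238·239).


1/(k(k+1)) = 1/k - 1/(k+1) (partial fractions)
Telescoping: Σ = 1 - 1/239 = 238/239

Sum = 238/239


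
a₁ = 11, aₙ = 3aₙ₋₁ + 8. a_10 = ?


Computing step by step:
a_1 = 11
a_2 = 41
a_3 = 131
a_4 = 401
a_5 = 1211
a_6 = 3641
a_7 = 10931
a_8 = 32801
a_9 = 98411
a_10 = 295241


a_10 = 295241


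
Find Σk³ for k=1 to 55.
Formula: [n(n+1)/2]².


n(n+1)/2 = 55×56/2 = 1540
Σk³ = 1540² = 2371600

Σk³ = 2371600


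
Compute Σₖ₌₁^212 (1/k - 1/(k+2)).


Telescoping with gap 2: two head and two tail terms survive.
= (1 + 1/2) - (1/213 + 1/214)
= 3/2 - 1/213 - 1/214 = 33973/22791

Sum = 33973/22791


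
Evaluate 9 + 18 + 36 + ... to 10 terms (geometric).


Sₙ = 9×(2^10 - 1)/(2 - 1)
= 9×(1024 - 1)/1
= 9×1023/1
= 9207

S_10 = 9207


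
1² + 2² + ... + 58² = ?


n = 58
n(n+1)(2n+1)/6 = 58×59×117/6
= 400374/6 = 66729

Σk² = 66729


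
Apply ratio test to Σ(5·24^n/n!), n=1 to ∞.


aₙ = 5·24^n/n!
a_{n+1}/aₙ = 24^(n+1)/(n+1)! × n!/24^n  (constant 5 cancels)
= 24/(n+1)
L = lim(n→∞) 24/(n+1) = 0
L < 1 → series CONVERGES

Converges (ratio test: L = 0 < 1)


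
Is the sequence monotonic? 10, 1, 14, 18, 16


Differences: -9, 13, 4, -2
Difference at position 2 is +13 (> 0) but position 1 is -9 (< 0) — sequence both rises and falls
→ NOT monotonic

Not monotonic


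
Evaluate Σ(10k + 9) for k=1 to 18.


Σ(10k+9) = 10·Σk + 9·n
= 10·171 + 9·18
= 1710 + 162 = 1872

Σ = 1872


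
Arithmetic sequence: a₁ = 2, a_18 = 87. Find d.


d = (aₙ - a₁)/(n-1)
= (87 - 2)/(18-1)
= 85/17 = 5

d = 5


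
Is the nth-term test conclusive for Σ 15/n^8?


lim(n→∞) 15/n^8 = 0
lim aₙ = 0 → nth-term test is INCONCLUSIVE
(Need other tests; this is actually a convergent p-series with p=8 > 1)

Inconclusive (lim aₙ = 0; need another test)


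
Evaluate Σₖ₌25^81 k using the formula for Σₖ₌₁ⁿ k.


Σₖ₌25^81 k = Σₖ₌₁^81 k − Σₖ₌₁^24 k
= 81·82/2 − 24·25/2
= 3321 − 300 = 3021

Σk = 3021


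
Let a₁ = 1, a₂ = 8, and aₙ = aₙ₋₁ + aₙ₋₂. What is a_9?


Computing iteratively: 1, 8, 9, 17, 26, 43, 69, 112, 181
a_9 = 181

a_9 = 181


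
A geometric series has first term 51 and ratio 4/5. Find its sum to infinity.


S∞ = a₁/(1-r) = 51/(1 - 4/5)
= 51/(1/5)
= 255

S∞ = 255


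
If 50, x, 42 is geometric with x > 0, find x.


GM = √(50×42) = √2100 = 45.8258

GM = 45.8258


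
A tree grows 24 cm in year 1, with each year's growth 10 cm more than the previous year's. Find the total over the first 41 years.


aₙ = 24 + (41-1)×10 = 424
Sₙ = n(a₁+aₙ)/2 = 41×(24+424)/2
= 41×448/2 = 9184

S_41 = 9184


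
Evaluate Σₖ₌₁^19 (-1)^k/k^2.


S = -1 + 1/4 - 1/9 + 1/16 - 1/25 + 1/36 - 1/49 + 1/64 ± ...
= -0.8238
(Full series converges to -π²/12 ≈ -0.8225)

S_19 = -0.8238


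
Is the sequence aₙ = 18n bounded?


aₙ = 18n → as n→∞, aₙ→∞
No finite upper bound exists
The sequence is UNBOUNDED

Unbounded (aₙ → ∞ as n → ∞)


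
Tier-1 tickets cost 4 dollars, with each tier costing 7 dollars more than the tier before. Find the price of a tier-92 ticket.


aₙ = a₁ + (n-1)d
= 4 + (92-1)×7
= 4 + 637
= 641

a_92 = 641


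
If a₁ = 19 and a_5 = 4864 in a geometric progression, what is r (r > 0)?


r^(n-1) = aₙ/a₁
r^4 = 4864/19 = 256
r = 256^(1/4)
= ±4; taking r > 0 gives r = 4

r = 4


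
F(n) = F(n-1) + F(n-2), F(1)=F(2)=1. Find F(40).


Fibonacci sequence: 1, 1, 2, 3, 5, 8, 13, 21, 34, 55, 89, ...
F(40) = 102334155

F(40) = 102334155


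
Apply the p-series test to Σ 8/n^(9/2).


p-series test: Σ c/n^p converges if p > 1, diverges if p ≤ 1 (constant c > 0 doesn't affect convergence).
p = 9/2
9/2 > 1 → CONVERGES

Converges (p = 9/2 > 1)


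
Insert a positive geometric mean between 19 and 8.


GM = √(19×8) = √152 = 12.3288

GM = 12.3288


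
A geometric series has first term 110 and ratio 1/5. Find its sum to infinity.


S∞ = a₁/(1-r) = 110/(1 - 1/5)
= 110/(4/5)
= 275/2

S∞ = 275/2


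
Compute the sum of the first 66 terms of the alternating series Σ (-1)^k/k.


S = -1 + 1/2 - 1/3 + 1/4 - 1/5 + 1/6 - 1/7 + 1/8 ± ...
= -0.6856
(Full series converges to -ln(2) ≈ -0.6931)

S_66 = -0.6856


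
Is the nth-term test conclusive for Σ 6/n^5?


lim(n→∞) 6/n^5 = 0
lim aₙ = 0 → nth-term test is INCONCLUSIVE
(Need other tests; this is actually a convergent p-series with p=5 > 1)

Inconclusive (lim aₙ = 0; need another test)


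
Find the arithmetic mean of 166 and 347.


AM = (166 + 347)/2 = 513/2 = 256.5

AM = 256.5


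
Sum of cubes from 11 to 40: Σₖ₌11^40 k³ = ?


Σₖ₌11^40 k³ = [40·41/2]² − [10·11/2]²
= 672400 − 3025 = 669375

Σk³ = 669375


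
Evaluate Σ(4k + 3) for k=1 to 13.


Σ(4k+3) = 4·Σk + 3·n
= 4·91 + 3·13
= 364 + 39 = 403

Σ = 403


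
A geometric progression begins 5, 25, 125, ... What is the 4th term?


aₙ = a₁·r^(n-1)
= 5×5^3
= 5×125
= 625

a_4 = 625


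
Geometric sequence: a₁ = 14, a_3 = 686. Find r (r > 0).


r^(n-1) = aₙ/a₁
r^2 = 686/14 = 49
r = 49^(1/2)
= ±7; taking r > 0 gives r = 7

r = 7


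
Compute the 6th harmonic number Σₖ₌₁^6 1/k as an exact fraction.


H_6 = 1/1 + 1/2 + 1/3 + 1/4 + 1/5 + 1/6
= 49/20
≈ 2.45

H_6 = 49/20 ≈ 2.45


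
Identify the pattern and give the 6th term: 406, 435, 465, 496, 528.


Pattern: triangular numbers: n(n+1)/2
Terms: 406, 435, 465, 496, 528
Next term = 561

Next term = 561


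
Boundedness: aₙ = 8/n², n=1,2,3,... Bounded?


a₁ = 8, a₂ = 8/4, a₃ = 8/9, ...
0 < aₙ ≤ 8 for all n ≥ 1
The sequence IS bounded

Bounded (0 < aₙ ≤ 8)


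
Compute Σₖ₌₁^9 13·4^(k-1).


Sₙ = 13×(4^9 - 1)/(4 - 1)
= 13×(262144 - 1)/3
= 13×262143/3
= 1135953

S_9 = 1135953


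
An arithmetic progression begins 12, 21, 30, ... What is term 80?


aₙ = a₁ + (n-1)d
= 12 + (80-1)×9
= 12 + 711
= 723

a_80 = 723


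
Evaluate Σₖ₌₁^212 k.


n(n+1)/2 = 212×213/2 = 45156/2 = 22578

Σk = 22578


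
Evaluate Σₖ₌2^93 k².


Σₖ₌2^93 k² = Σₖ₌₁^93 k² − Σₖ₌₁^1 k²
= 93·94·187/6 − 1·2·3/6
= 272459 − 1 = 272458

Σk² = 272458


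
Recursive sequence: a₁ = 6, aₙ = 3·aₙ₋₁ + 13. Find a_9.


Computing step by step:
a_1 = 6
a_2 = 31
a_3 = 106
a_4 = 331
a_5 = 1006
a_6 = 3031
a_7 = 9106
a_8 = 27331
a_9 = 82006


a_9 = 82006


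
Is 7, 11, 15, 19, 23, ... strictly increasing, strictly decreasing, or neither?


Differences: 4, 4, 4, 4
All differences > 0 → strictly INCREASING

Monotonically increasing


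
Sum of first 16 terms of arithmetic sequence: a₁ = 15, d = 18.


aₙ = 15 + (16-1)×18 = 285
Sₙ = n(a₁+aₙ)/2 = 16×(15+285)/2
= 16×300/2 = 2400

S_16 = 2400


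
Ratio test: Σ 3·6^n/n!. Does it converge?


aₙ = 3·6^n/n!
a_{n+1}/aₙ = 6^(n+1)/(n+1)! × n!/6^n  (constant 3 cancels)
= 6/(n+1)
L = lim(n→∞) 6/(n+1) = 0
L < 1 → series CONVERGES

Converges (ratio test: L = 0 < 1)


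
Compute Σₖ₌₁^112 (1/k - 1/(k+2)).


Telescoping with gap 2: two head and two tail terms survive.
= (1 + 1/2) - (1/113 + 1/114)
= 3/2 - 1/113 - 1/114 = 9548/6441

Sum = 9548/6441


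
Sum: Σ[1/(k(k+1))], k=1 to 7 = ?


1/(k(k+1)) = 1/k - 1/(k+1) (partial fractions)
Telescoping: Σ = 1 - 1/8 = 7/8

Sum = 7/8


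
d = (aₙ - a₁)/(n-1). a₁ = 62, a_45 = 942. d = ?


d = (aₙ - a₁)/(n-1)
= (942 - 62)/(45-1)
= 880/44 = 20

d = 20


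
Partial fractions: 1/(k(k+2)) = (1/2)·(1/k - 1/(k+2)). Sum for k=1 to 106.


1/(k(k+2)) = (1/2)·(1/k - 1/(k+2)) (partial fractions)
Telescoping: Σ = (1/2)·(1 + 1/2 - 1/107 - 1/108) = 17119/23112

Sum = 17119/23112


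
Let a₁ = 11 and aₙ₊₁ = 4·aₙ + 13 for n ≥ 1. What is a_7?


Computing step by step:
a_1 = 11
a_2 = 57
a_3 = 241
a_4 = 977
a_5 = 3921
a_6 = 15697
a_7 = 62801


a_7 = 62801


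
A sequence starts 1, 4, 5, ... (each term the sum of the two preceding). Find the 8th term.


Computing iteratively: 1, 4, 5, 9, 14, 23, 37, 60
a_8 = 60

a_8 = 60


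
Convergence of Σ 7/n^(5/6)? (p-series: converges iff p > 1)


p-series test: Σ c/n^p converges if p > 1, diverges if p ≤ 1 (constant c > 0 doesn't affect convergence).
p = 5/6
5/6 ≤ 1 → DIVERGES

Diverges (p = 5/6 ≤ 1)


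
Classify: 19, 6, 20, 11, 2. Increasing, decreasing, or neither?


Differences: -13, 14, -9, -9
Difference at position 2 is +14 (> 0) but position 1 is -13 (< 0) — sequence both rises and falls
→ NOT monotonic

Not monotonic


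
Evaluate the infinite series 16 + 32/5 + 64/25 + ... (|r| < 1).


S∞ = a₁/(1-r) = 16/(1 - 2/5)
= 16/(3/5)
= 80/3

S∞ = 80/3


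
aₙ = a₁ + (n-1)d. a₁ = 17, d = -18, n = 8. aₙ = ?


aₙ = a₁ + (n-1)d
= 17 + (8-1)×-18
= 17 - 126
= -109

a_8 = -109


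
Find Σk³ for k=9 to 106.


Σₖ₌9^106 k³ = [106·107/2]² − [8·9/2]²
= 32160241 − 1296 = 32158945

Σk³ = 32158945


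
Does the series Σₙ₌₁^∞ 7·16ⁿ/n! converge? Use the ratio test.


aₙ = 7·16^n/n!
a_{n+1}/aₙ = 16^(n+1)/(n+1)! × n!/16^n  (constant 7 cancels)
= 16/(n+1)
L = lim(n→∞) 16/(n+1) = 0
L < 1 → series CONVERGES

Converges (ratio test: L = 0 < 1)


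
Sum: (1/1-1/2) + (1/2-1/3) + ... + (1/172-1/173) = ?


Telescoping: adjacent terms cancel.
= 1/1 - 1/173
= 1 - 1/173 = 172/173

Sum = 172/173


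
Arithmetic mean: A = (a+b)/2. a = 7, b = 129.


AM = (7 + 129)/2 = 136/2 = 68

AM = 68


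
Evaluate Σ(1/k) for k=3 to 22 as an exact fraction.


Σₖ₌3^22 1/k = 1/3 + 1/4 + 1/5 + ... + 1/22
= 11333445/5173168
≈ 2.1908

Sum = 11333445/5173168 ≈ 2.1908


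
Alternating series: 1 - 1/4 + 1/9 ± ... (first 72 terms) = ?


S = 1 - 1/4 + 1/9 - 1/16 + 1/25 - 1/36 + 1/49 - 1/64 ± ...
= 0.8224
(Full series converges to +π²/12 ≈ +0.8225)

S_72 = 0.8224


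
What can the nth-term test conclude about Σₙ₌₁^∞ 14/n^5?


lim(n→∞) 14/n^5 = 0
lim aₙ = 0 → nth-term test is INCONCLUSIVE
(Need other tests; this is actually a convergent p-series with p=5 > 1)

Inconclusive (lim aₙ = 0; need another test)


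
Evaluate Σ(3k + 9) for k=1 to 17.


Σ(3k+9) = 3·Σk + 9·n
= 3·153 + 9·17
= 459 + 153 = 612

Σ = 612


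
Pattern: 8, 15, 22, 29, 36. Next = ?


Pattern: arithmetic (d=7)
Terms: 8, 15, 22, 29, 36
Next term = 43

Next term = 43


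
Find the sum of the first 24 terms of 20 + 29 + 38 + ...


aₙ = 20 + (24-1)×9 = 227
Sₙ = n(a₁+aₙ)/2 = 24×(20+227)/2
= 24×247/2 = 2964

S_24 = 2964


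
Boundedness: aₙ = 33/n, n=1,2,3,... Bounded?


a₁ = 33, a₂ = 33/2, a₃ = 33/3, ...
0 < aₙ ≤ 33 for all n ≥ 1
Lower bound: 0, Upper bound: 33
The sequence IS bounded

Bounded (0 < aₙ ≤ 33)


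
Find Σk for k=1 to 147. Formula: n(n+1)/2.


n(n+1)/2 = 147×148/2 = 21756/2 = 10878

Σk = 10878


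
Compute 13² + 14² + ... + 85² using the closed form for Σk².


Σₖ₌13^85 k² = Σₖ₌₁^85 k² − Σₖ₌₁^12 k²
= 85·86·171/6 − 12·13·25/6
= 208335 − 650 = 207685

Σk² = 207685


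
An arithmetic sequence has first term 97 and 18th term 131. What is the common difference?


d = (aₙ - a₁)/(n-1)
= (131 - 97)/(18-1)
= 34/17 = 2

d = 2


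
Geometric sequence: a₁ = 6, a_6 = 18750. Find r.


r^(n-1) = aₙ/a₁
r^5 = 18750/6 = 3125
r = 3125^(1/5)
= 5

r = 5


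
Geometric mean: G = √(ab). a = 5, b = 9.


GM = √(5×9) = √45 = 6.7082

GM = 6.7082


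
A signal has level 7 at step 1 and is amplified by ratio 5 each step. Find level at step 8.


aₙ = a₁·r^(n-1)
= 7×5^7
= 7×78125
= 546875

a_8 = 546875


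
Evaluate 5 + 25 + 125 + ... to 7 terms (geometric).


Sₙ = 5×(5^7 - 1)/(5 - 1)
= 5×(78125 - 1)/4
= 5×78124/4
= 97655

S_7 = 97655


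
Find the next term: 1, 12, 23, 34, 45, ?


Pattern: arithmetic (d=11)
Terms: 1, 12, 23, 34, 45
Next term = 56

Next term = 56


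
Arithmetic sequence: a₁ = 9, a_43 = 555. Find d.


d = (aₙ - a₁)/(n-1)
= (555 - 9)/(43-1)
= 546/42 = 13

d = 13


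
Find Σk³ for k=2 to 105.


Σₖ₌2^105 k³ = [105·106/2]² − [1·2/2]²
= 30969225 − 1 = 30969224

Σk³ = 30969224


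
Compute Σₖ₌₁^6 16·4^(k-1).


Sₙ = 16×(4^6 - 1)/(4 - 1)
= 16×(4096 - 1)/3
= 16×4095/3
= 21840

S_6 = 21840


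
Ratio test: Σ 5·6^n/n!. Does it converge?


aₙ = 5·6^n/n!
a_{n+1}/aₙ = 6^(n+1)/(n+1)! × n!/6^n  (constant 5 cancels)
= 6/(n+1)
L = lim(n→∞) 6/(n+1) = 0
L < 1 → series CONVERGES

Converges (ratio test: L = 0 < 1)


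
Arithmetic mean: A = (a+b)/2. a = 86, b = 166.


AM = (86 + 166)/2 = 252/2 = 126

AM = 126


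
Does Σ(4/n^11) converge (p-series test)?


p-series test: Σ c/n^p converges if p > 1, diverges if p ≤ 1 (constant c > 0 doesn't affect convergence).
p = 11
11 > 1 → CONVERGES

Converges (p = 11 > 1)


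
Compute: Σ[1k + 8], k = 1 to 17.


Σ(1k+8) = 1·Σk + 8·n
= 1·153 + 8·17
= 153 + 136 = 289

Σ = 289


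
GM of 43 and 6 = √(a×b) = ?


GM = √(43×6) = √258 = 16.0624

GM = 16.0624


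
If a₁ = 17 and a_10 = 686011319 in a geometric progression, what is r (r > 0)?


r^(n-1) = aₙ/a₁
r^9 = 686011319/17 = 40353607
r = 40353607^(1/9)
= 7

r = 7


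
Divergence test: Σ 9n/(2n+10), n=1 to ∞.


lim(n→∞) 9n/(2n+10) = 9/2 = 9/2  (divide numerator and denominator by n)
lim aₙ = 9/2 ≠ 0 → series DIVERGES

Diverges (lim aₙ = 9/2 ≠ 0)


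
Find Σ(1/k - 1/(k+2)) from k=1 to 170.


Telescoping with gap 2: two head and two tail terms survive.
= (1 + 1/2) - (1/171 + 1/172)
= 3/2 - 1/171 - 1/172 = 43775/29412

Sum = 43775/29412


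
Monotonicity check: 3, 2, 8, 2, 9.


Differences: -1, 6, -6, 7
Difference at position 2 is +6 (> 0) but position 1 is -1 (< 0) — sequence both rises and falls
→ NOT monotonic

Not monotonic


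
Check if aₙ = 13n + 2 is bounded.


aₙ = 13n + 2 → as n→∞, aₙ→∞
No finite upper bound exists
The sequence is UNBOUNDED

Unbounded (aₙ → ∞ as n → ∞)


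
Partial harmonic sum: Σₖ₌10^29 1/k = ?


Σₖ₌10^29 1/k = 1/10 + 1/11 + 1/12 + ... + 1/29
= 2638126077577/2329089562800
≈ 1.1327

Sum = 2638126077577/2329089562800 ≈ 1.1327
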